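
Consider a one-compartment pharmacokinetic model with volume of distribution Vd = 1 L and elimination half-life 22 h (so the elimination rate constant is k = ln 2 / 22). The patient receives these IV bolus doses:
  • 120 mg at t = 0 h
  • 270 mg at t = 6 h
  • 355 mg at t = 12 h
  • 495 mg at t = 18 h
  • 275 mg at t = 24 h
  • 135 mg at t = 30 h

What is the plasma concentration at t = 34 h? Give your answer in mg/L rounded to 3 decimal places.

949.053 mg/L

k = ln 2 / 22 = 0.03151 per h
Dose 1 (120 mg at t=0 h): 120·exp(−0.03151·34) = 41.111 mg/L
Dose 2 (270 mg at t=6 h): 270·exp(−0.03151·28) = 111.747 mg/L
Dose 3 (355 mg at t=12 h): 355·exp(−0.03151·22) = 177.500 mg/L
Dose 4 (495 mg at t=18 h): 495·exp(−0.03151·16) = 299.002 mg/L
Dose 5 (275 mg at t=24 h): 275·exp(−0.03151·10) = 200.679 mg/L
Dose 6 (135 mg at t=30 h): 135·exp(−0.03151·4) = 119.015 mg/L
C(34) = 41.111 + 111.747 + 177.500 + 299.002 + 200.679 + 119.015 = 949.053 mg/L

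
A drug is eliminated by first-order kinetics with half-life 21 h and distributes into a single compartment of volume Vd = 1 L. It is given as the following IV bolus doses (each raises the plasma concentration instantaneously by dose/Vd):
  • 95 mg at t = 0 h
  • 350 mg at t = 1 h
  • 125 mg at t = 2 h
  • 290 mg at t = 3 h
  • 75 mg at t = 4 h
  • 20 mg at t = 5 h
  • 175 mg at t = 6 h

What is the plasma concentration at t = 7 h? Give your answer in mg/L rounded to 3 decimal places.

k = ln 2 / 21 = 0.03301 per h
Dose 1 (95 mg at t=0 h): 95·exp(−0.03301·7) = 75.402 mg/L
Dose 2 (350 mg at t=1 h): 350·exp(−0.03301·6) = 287.117 mg/L
Dose 3 (125 mg at t=2 h): 125·exp(−0.03301·5) = 105.983 mg/L
Dose 4 (290 mg at t=3 h): 290·exp(−0.03301·4) = 254.132 mg/L
Dose 5 (75 mg at t=4 h): 75·exp(−0.03301·3) = 67.929 mg/L
Dose 6 (20 mg at t=5 h): 20·exp(−0.03301·2) = 18.722 mg/L
Dose 7 (175 mg at t=6 h): 175·exp(−0.03301·1) = 169.318 mg/L
C(7) = 75.402 + 287.117 + 105.983 + 254.132 + 67.929 + 18.722 + 169.318 = 978.603 mg/L

978.603 mg/L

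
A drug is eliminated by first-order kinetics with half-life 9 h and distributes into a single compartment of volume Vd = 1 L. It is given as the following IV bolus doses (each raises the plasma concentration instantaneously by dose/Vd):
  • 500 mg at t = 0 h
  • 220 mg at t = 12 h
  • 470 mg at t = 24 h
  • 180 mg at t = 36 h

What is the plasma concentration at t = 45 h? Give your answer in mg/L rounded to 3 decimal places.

k = ln 2 / 9 = 0.07702 per h
Dose 1 (500 mg at t=0 h): 500·exp(−0.07702·45) = 15.625 mg/L
Dose 2 (220 mg at t=12 h): 220·exp(−0.07702·33) = 17.324 mg/L
Dose 3 (470 mg at t=24 h): 470·exp(−0.07702·21) = 93.260 mg/L
Dose 4 (180 mg at t=36 h): 180·exp(−0.07702·9) = 90.000 mg/L
C(45) = 15.625 + 17.324 + 93.260 + 90.000 = 216.209 mg/L

216.209 mg/L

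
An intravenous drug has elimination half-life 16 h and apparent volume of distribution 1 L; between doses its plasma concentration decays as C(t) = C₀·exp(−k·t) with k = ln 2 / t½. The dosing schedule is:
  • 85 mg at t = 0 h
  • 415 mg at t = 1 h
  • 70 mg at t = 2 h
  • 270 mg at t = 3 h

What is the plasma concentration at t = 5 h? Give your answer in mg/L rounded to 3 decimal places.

k = ln 2 / 16 = 0.04332 per h
Dose 1 (85 mg at t=0 h): 85·exp(−0.04332·5) = 68.446 mg/L
Dose 2 (415 mg at t=1 h): 415·exp(−0.04332·4) = 348.972 mg/L
Dose 3 (70 mg at t=2 h): 70·exp(−0.04332·3) = 61.469 mg/L
Dose 4 (270 mg at t=3 h): 270·exp(−0.04332·2) = 247.591 mg/L
C(5) = 68.446 + 348.972 + 61.469 + 247.591 = 726.478 mg/L

726.478 mg/L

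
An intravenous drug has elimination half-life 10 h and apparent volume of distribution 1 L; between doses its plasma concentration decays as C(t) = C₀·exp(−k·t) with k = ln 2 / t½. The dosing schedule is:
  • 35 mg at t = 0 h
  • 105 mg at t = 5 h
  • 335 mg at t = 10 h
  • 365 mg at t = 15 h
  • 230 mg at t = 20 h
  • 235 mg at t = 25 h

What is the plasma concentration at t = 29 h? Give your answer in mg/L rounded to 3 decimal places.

k = ln 2 / 10 = 0.06931 per h
Dose 1 (35 mg at t=0 h): 35·exp(−0.06931·29) = 4.689 mg/L
Dose 2 (105 mg at t=5 h): 105·exp(−0.06931·24) = 19.894 mg/L
Dose 3 (335 mg at t=10 h): 335·exp(−0.06931·19) = 89.761 mg/L
Dose 4 (365 mg at t=15 h): 365·exp(−0.06931·14) = 138.309 mg/L
Dose 5 (230 mg at t=20 h): 230·exp(−0.06931·9) = 123.254 mg/L
Dose 6 (235 mg at t=25 h): 235·exp(−0.06931·4) = 178.097 mg/L
C(29) = 4.689 + 19.894 + 89.761 + 138.309 + 123.254 + 178.097 = 554.004 mg/L

554.004 mg/L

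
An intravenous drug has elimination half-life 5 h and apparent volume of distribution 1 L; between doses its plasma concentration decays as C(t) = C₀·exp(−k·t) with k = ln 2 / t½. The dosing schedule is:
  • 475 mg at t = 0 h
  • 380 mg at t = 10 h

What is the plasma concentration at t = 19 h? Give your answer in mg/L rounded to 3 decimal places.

k = ln 2 / 5 = 0.13863 per h
Dose 1 (475 mg at t=0 h): 475·exp(−0.13863·19) = 34.102 mg/L
Dose 2 (380 mg at t=10 h): 380·exp(−0.13863·9) = 109.126 mg/L
C(19) = 34.102 + 109.126 = 143.228 mg/L

143.228 mg/L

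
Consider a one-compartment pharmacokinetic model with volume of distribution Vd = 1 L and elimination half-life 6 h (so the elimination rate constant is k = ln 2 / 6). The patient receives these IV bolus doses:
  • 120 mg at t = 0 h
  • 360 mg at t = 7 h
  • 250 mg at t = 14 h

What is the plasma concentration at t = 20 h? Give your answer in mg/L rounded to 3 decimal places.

k = ln 2 / 6 = 0.11552 per h
Dose 1 (120 mg at t=0 h): 120·exp(−0.11552·20) = 11.906 mg/L
Dose 2 (360 mg at t=7 h): 360·exp(−0.11552·13) = 80.181 mg/L
Dose 3 (250 mg at t=14 h): 250·exp(−0.11552·6) = 125.000 mg/L
C(20) = 11.906 + 80.181 + 125.000 = 217.086 mg/L

217.086 mg/L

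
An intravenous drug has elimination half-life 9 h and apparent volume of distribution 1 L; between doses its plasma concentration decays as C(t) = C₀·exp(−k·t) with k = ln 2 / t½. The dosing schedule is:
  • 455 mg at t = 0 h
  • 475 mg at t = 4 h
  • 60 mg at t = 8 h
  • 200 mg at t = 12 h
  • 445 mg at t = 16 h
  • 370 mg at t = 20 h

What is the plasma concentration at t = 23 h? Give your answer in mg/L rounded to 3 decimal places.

845.188 mg/L

k = ln 2 / 9 = 0.07702 per h
Dose 1 (455 mg at t=0 h): 455·exp(−0.07702·23) = 77.395 mg/L
Dose 2 (475 mg at t=4 h): 475·exp(−0.07702·19) = 109.948 mg/L
Dose 3 (60 mg at t=8 h): 60·exp(−0.07702·15) = 18.899 mg/L
Dose 4 (200 mg at t=12 h): 200·exp(−0.07702·11) = 85.724 mg/L
Dose 5 (445 mg at t=16 h): 445·exp(−0.07702·7) = 259.553 mg/L
Dose 6 (370 mg at t=20 h): 370·exp(−0.07702·3) = 293.669 mg/L
C(23) = 77.395 + 109.948 + 18.899 + 85.724 + 259.553 + 293.669 = 845.188 mg/L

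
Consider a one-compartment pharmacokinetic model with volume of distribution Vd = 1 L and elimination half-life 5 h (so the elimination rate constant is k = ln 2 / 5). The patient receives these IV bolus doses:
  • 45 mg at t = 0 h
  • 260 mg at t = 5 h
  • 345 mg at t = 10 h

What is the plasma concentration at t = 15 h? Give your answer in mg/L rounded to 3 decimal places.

243.125 mg/L

k = ln 2 / 5 = 0.13863 per h
Dose 1 (45 mg at t=0 h): 45·exp(−0.13863·15) = 5.625 mg/L
Dose 2 (260 mg at t=5 h): 260·exp(−0.13863·10) = 65.000 mg/L
Dose 3 (345 mg at t=10 h): 345·exp(−0.13863·5) = 172.500 mg/L
C(15) = 5.625 + 65.000 + 172.500 = 243.125 mg/L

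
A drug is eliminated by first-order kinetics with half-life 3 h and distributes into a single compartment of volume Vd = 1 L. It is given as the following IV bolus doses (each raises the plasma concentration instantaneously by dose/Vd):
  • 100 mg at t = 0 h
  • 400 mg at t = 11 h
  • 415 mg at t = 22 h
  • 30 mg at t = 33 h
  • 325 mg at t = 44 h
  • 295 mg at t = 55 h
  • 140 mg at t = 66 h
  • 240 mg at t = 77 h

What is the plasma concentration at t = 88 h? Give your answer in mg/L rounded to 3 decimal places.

k = ln 2 / 3 = 0.23105 per h
Dose 1 (100 mg at t=0 h): 100·exp(−0.23105·88) = 0.000 mg/L
Dose 2 (400 mg at t=11 h): 400·exp(−0.23105·77) = 0.000 mg/L
Dose 3 (415 mg at t=22 h): 415·exp(−0.23105·66) = 0.000 mg/L
Dose 4 (30 mg at t=33 h): 30·exp(−0.23105·55) = 0.000 mg/L
Dose 5 (325 mg at t=44 h): 325·exp(−0.23105·44) = 0.012 mg/L
Dose 6 (295 mg at t=55 h): 295·exp(−0.23105·33) = 0.144 mg/L
Dose 7 (140 mg at t=66 h): 140·exp(−0.23105·22) = 0.868 mg/L
Dose 8 (240 mg at t=77 h): 240·exp(−0.23105·11) = 18.899 mg/L
C(88) = 0.000 + 0.000 + 0.000 + 0.000 + 0.012 + 0.144 + 0.868 + 18.899 = 19.924 mg/L

19.924 mg/L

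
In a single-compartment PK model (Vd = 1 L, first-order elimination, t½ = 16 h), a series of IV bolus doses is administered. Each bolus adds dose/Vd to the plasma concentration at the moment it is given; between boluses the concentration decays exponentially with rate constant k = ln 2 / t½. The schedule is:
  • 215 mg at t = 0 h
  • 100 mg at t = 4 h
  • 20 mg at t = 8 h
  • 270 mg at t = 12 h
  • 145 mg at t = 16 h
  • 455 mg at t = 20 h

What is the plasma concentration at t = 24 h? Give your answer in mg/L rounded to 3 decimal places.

773.740 mg/L

k = ln 2 / 16 = 0.04332 per h
Dose 1 (215 mg at t=0 h): 215·exp(−0.04332·24) = 76.014 mg/L
Dose 2 (100 mg at t=4 h): 100·exp(−0.04332·20) = 42.045 mg/L
Dose 3 (20 mg at t=8 h): 20·exp(−0.04332·16) = 10.000 mg/L
Dose 4 (270 mg at t=12 h): 270·exp(−0.04332·12) = 160.543 mg/L
Dose 5 (145 mg at t=16 h): 145·exp(−0.04332·8) = 102.530 mg/L
Dose 6 (455 mg at t=20 h): 455·exp(−0.04332·4) = 382.608 mg/L
C(24) = 76.014 + 42.045 + 10.000 + 160.543 + 102.530 + 382.608 = 773.740 mg/L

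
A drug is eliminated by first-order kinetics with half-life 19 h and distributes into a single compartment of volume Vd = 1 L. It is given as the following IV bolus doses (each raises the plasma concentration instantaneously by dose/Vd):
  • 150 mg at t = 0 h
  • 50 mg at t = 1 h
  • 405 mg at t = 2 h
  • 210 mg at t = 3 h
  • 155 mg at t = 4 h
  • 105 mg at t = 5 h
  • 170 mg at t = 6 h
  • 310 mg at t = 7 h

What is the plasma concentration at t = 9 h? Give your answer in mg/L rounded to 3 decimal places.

k = ln 2 / 19 = 0.03648 per h
Dose 1 (150 mg at t=0 h): 150·exp(−0.03648·9) = 108.018 mg/L
Dose 2 (50 mg at t=1 h): 50·exp(−0.03648·8) = 37.344 mg/L
Dose 3 (405 mg at t=2 h): 405·exp(−0.03648·7) = 313.725 mg/L
Dose 4 (210 mg at t=3 h): 210·exp(−0.03648·6) = 168.716 mg/L
Dose 5 (155 mg at t=4 h): 155·exp(−0.03648·5) = 129.156 mg/L
Dose 6 (105 mg at t=5 h): 105·exp(−0.03648·4) = 90.743 mg/L
Dose 7 (170 mg at t=6 h): 170·exp(−0.03648·3) = 152.376 mg/L
Dose 8 (310 mg at t=7 h): 310·exp(−0.03648·2) = 288.187 mg/L
C(9) = 108.018 + 37.344 + 313.725 + 168.716 + 129.156 + 90.743 + 152.376 + 288.187 = 1288.266 mg/L

1288.266 mg/L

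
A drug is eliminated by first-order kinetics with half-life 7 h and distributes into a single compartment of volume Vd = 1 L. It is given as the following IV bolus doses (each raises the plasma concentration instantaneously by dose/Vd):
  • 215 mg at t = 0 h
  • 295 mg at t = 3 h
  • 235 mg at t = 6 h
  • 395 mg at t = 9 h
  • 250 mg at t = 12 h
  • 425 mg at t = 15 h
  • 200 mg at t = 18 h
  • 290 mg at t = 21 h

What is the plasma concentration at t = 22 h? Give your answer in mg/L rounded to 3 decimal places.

k = ln 2 / 7 = 0.09902 per h
Dose 1 (215 mg at t=0 h): 215·exp(−0.09902·22) = 24.341 mg/L
Dose 2 (295 mg at t=3 h): 295·exp(−0.09902·19) = 44.951 mg/L
Dose 3 (235 mg at t=6 h): 235·exp(−0.09902·16) = 48.195 mg/L
Dose 4 (395 mg at t=9 h): 395·exp(−0.09902·13) = 109.029 mg/L
Dose 5 (250 mg at t=12 h): 250·exp(−0.09902·10) = 92.875 mg/L
Dose 6 (425 mg at t=15 h): 425·exp(−0.09902·7) = 212.500 mg/L
Dose 7 (200 mg at t=18 h): 200·exp(−0.09902·4) = 134.590 mg/L
Dose 8 (290 mg at t=21 h): 290·exp(−0.09902·1) = 262.660 mg/L
C(22) = 24.341 + 44.951 + 48.195 + 109.029 + 92.875 + 212.500 + 134.590 + 262.660 = 929.141 mg/L

929.141 mg/L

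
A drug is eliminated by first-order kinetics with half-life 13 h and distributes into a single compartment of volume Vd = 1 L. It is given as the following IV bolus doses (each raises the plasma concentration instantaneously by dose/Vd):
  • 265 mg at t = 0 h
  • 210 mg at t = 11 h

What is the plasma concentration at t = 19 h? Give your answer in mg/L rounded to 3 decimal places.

k = ln 2 / 13 = 0.05332 per h
Dose 1 (265 mg at t=0 h): 265·exp(−0.05332·19) = 96.223 mg/L
Dose 2 (210 mg at t=11 h): 210·exp(−0.05332·8) = 137.079 mg/L
C(19) = 96.223 + 137.079 = 233.302 mg/L

233.302 mg/L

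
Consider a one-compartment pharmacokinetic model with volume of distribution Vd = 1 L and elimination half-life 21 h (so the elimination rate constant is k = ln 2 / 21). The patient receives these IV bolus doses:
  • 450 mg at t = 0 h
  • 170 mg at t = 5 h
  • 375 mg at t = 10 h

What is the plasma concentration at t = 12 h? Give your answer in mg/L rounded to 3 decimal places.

k = ln 2 / 21 = 0.03301 per h
Dose 1 (450 mg at t=0 h): 450·exp(−0.03301·12) = 302.828 mg/L
Dose 2 (170 mg at t=5 h): 170·exp(−0.03301·7) = 134.929 mg/L
Dose 3 (375 mg at t=10 h): 375·exp(−0.03301·2) = 351.044 mg/L
C(12) = 302.828 + 134.929 + 351.044 = 788.801 mg/L

788.801 mg/L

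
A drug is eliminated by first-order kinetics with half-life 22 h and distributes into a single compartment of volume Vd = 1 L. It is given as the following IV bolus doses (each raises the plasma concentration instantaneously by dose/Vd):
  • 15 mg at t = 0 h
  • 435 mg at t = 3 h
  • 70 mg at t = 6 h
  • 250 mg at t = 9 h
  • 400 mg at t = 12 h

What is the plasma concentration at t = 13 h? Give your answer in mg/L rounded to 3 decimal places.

991.533 mg/L

k = ln 2 / 22 = 0.03151 per h
Dose 1 (15 mg at t=0 h): 15·exp(−0.03151·13) = 9.959 mg/L
Dose 2 (435 mg at t=3 h): 435·exp(−0.03151·10) = 317.437 mg/L
Dose 3 (70 mg at t=6 h): 70·exp(−0.03151·7) = 56.146 mg/L
Dose 4 (250 mg at t=9 h): 250·exp(−0.03151·4) = 220.398 mg/L
Dose 5 (400 mg at t=12 h): 400·exp(−0.03151·1) = 387.594 mg/L
C(13) = 9.959 + 317.437 + 56.146 + 220.398 + 387.594 = 991.533 mg/L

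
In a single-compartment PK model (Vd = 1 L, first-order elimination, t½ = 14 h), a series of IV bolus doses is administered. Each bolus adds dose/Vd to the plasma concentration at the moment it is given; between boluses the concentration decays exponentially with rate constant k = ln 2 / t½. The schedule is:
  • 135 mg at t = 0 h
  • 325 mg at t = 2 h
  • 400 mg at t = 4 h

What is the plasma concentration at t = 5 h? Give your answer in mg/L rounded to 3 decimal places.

k = ln 2 / 14 = 0.04951 per h
Dose 1 (135 mg at t=0 h): 135·exp(−0.04951·5) = 105.396 mg/L
Dose 2 (325 mg at t=2 h): 325·exp(−0.04951·3) = 280.141 mg/L
Dose 3 (400 mg at t=4 h): 400·exp(−0.04951·1) = 380.678 mg/L
C(5) = 105.396 + 280.141 + 380.678 = 766.215 mg/L

766.215 mg/L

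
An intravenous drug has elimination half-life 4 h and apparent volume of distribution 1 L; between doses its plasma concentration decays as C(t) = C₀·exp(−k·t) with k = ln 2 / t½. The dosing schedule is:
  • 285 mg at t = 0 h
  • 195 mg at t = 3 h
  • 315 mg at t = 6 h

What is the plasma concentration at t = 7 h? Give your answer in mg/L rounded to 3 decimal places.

447.113 mg/L

k = ln 2 / 4 = 0.17329 per h
Dose 1 (285 mg at t=0 h): 285·exp(−0.17329·7) = 84.731 mg/L
Dose 2 (195 mg at t=3 h): 195·exp(−0.17329·4) = 97.500 mg/L
Dose 3 (315 mg at t=6 h): 315·exp(−0.17329·1) = 264.882 mg/L
C(7) = 84.731 + 97.500 + 264.882 = 447.113 mg/L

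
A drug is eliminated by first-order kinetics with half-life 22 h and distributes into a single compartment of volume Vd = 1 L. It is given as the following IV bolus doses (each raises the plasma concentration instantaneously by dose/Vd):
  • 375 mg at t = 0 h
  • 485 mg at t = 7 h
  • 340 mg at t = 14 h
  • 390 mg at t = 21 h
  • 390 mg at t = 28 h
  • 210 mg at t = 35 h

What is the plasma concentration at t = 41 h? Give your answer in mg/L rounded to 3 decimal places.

k = ln 2 / 22 = 0.03151 per h
Dose 1 (375 mg at t=0 h): 375·exp(−0.03151·41) = 103.044 mg/L
Dose 2 (485 mg at t=7 h): 485·exp(−0.03151·34) = 166.155 mg/L
Dose 3 (340 mg at t=14 h): 340·exp(−0.03151·27) = 145.222 mg/L
Dose 4 (390 mg at t=21 h): 390·exp(−0.03151·20) = 207.683 mg/L
Dose 5 (390 mg at t=28 h): 390·exp(−0.03151·13) = 258.931 mg/L
Dose 6 (210 mg at t=35 h): 210·exp(−0.03151·6) = 173.828 mg/L
C(41) = 103.044 + 166.155 + 145.222 + 207.683 + 258.931 + 173.828 = 1054.863 mg/L

1054.863 mg/L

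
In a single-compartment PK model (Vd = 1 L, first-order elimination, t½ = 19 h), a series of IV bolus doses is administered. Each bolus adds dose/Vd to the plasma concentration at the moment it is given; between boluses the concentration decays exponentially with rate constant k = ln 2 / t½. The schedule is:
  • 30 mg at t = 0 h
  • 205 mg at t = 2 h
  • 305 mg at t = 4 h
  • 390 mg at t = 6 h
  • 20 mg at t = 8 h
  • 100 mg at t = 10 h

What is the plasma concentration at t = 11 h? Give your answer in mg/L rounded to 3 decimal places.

k = ln 2 / 19 = 0.03648 per h
Dose 1 (30 mg at t=0 h): 30·exp(−0.03648·11) = 20.084 mg/L
Dose 2 (205 mg at t=2 h): 205·exp(−0.03648·9) = 147.625 mg/L
Dose 3 (305 mg at t=4 h): 305·exp(−0.03648·7) = 236.262 mg/L
Dose 4 (390 mg at t=6 h): 390·exp(−0.03648·5) = 324.972 mg/L
Dose 5 (20 mg at t=8 h): 20·exp(−0.03648·3) = 17.927 mg/L
Dose 6 (100 mg at t=10 h): 100·exp(−0.03648·1) = 96.418 mg/L
C(11) = 20.084 + 147.625 + 236.262 + 324.972 + 17.927 + 96.418 = 843.287 mg/L

843.287 mg/L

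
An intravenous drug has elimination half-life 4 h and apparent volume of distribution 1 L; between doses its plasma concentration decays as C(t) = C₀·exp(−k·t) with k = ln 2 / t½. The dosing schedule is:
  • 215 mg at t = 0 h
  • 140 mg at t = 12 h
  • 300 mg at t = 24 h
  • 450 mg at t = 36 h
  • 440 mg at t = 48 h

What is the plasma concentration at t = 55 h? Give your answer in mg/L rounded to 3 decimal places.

149.027 mg/L

k = ln 2 / 4 = 0.17329 per h
Dose 1 (215 mg at t=0 h): 215·exp(−0.17329·55) = 0.016 mg/L
Dose 2 (140 mg at t=12 h): 140·exp(−0.17329·43) = 0.081 mg/L
Dose 3 (300 mg at t=24 h): 300·exp(−0.17329·31) = 1.394 mg/L
Dose 4 (450 mg at t=36 h): 450·exp(−0.17329·19) = 16.723 mg/L
Dose 5 (440 mg at t=48 h): 440·exp(−0.17329·7) = 130.813 mg/L
C(55) = 0.016 + 0.081 + 1.394 + 16.723 + 130.813 = 149.027 mg/L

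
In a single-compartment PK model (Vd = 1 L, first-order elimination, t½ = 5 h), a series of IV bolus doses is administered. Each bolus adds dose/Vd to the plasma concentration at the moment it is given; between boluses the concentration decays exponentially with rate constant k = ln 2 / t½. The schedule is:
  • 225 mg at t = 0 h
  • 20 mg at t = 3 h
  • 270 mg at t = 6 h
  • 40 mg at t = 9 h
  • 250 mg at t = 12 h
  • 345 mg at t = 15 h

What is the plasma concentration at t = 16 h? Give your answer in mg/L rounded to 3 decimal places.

k = ln 2 / 5 = 0.13863 per h
Dose 1 (225 mg at t=0 h): 225·exp(−0.13863·16) = 24.484 mg/L
Dose 2 (20 mg at t=3 h): 20·exp(−0.13863·13) = 3.299 mg/L
Dose 3 (270 mg at t=6 h): 270·exp(−0.13863·10) = 67.500 mg/L
Dose 4 (40 mg at t=9 h): 40·exp(−0.13863·7) = 15.157 mg/L
Dose 5 (250 mg at t=12 h): 250·exp(−0.13863·4) = 143.587 mg/L
Dose 6 (345 mg at t=15 h): 345·exp(−0.13863·1) = 300.340 mg/L
C(16) = 24.484 + 3.299 + 67.500 + 15.157 + 143.587 + 300.340 = 554.367 mg/L

554.367 mg/L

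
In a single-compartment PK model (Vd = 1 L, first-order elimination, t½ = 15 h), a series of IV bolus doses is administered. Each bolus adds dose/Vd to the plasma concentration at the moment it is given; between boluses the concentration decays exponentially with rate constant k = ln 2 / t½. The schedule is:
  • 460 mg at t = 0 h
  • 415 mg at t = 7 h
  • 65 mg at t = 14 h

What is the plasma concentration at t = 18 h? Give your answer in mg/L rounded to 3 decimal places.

503.885 mg/L

k = ln 2 / 15 = 0.04621 per h
Dose 1 (460 mg at t=0 h): 460·exp(−0.04621·18) = 200.227 mg/L
Dose 2 (415 mg at t=7 h): 415·exp(−0.04621·11) = 249.628 mg/L
Dose 3 (65 mg at t=14 h): 65·exp(−0.04621·4) = 54.030 mg/L
C(18) = 200.227 + 249.628 + 54.030 = 503.885 mg/L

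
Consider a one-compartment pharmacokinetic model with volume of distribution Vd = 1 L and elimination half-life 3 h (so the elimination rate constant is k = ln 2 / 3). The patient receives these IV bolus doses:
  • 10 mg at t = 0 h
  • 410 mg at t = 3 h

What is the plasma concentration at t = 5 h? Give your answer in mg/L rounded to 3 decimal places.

k = ln 2 / 3 = 0.23105 per h
Dose 1 (10 mg at t=0 h): 10·exp(−0.23105·5) = 3.150 mg/L
Dose 2 (410 mg at t=3 h): 410·exp(−0.23105·2) = 258.284 mg/L
C(5) = 3.150 + 258.284 = 261.434 mg/L

261.434 mg/L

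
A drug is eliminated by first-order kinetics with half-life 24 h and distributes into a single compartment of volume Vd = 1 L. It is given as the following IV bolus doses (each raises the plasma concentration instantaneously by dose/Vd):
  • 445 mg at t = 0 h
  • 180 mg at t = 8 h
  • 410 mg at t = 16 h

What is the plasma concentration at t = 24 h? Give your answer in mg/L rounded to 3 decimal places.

k = ln 2 / 24 = 0.02888 per h
Dose 1 (445 mg at t=0 h): 445·exp(−0.02888·24) = 222.500 mg/L
Dose 2 (180 mg at t=8 h): 180·exp(−0.02888·16) = 113.393 mg/L
Dose 3 (410 mg at t=16 h): 410·exp(−0.02888·8) = 325.417 mg/L
C(24) = 222.500 + 113.393 + 325.417 = 661.310 mg/L

661.310 mg/L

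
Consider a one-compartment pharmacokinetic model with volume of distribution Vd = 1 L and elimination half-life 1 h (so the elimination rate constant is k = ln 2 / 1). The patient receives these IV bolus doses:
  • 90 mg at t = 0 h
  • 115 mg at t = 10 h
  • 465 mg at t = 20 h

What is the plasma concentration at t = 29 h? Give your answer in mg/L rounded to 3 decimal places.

k = ln 2 / 1 = 0.69315 per h
Dose 1 (90 mg at t=0 h): 90·exp(−0.69315·29) = 0.000 mg/L
Dose 2 (115 mg at t=10 h): 115·exp(−0.69315·19) = 0.000 mg/L
Dose 3 (465 mg at t=20 h): 465·exp(−0.69315·9) = 0.908 mg/L
C(29) = 0.000 + 0.000 + 0.908 = 0.908 mg/L

0.908 mg/L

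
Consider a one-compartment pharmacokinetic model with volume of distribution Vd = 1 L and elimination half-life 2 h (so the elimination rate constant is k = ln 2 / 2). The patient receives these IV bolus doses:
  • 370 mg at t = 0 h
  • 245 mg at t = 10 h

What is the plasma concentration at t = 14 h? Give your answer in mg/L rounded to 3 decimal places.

64.141 mg/L

k = ln 2 / 2 = 0.34657 per h
Dose 1 (370 mg at t=0 h): 370·exp(−0.34657·14) = 2.891 mg/L
Dose 2 (245 mg at t=10 h): 245·exp(−0.34657·4) = 61.250 mg/L
C(14) = 2.891 + 61.250 = 64.141 mg/L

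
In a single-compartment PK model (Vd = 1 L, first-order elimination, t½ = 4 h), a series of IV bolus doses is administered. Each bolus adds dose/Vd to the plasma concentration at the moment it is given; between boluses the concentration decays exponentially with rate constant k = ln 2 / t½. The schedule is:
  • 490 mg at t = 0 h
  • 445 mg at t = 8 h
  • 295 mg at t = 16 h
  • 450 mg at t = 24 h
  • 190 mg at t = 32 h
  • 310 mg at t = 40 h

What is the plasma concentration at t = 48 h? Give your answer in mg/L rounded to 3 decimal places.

k = ln 2 / 4 = 0.17329 per h
Dose 1 (490 mg at t=0 h): 490·exp(−0.17329·48) = 0.120 mg/L
Dose 2 (445 mg at t=8 h): 445·exp(−0.17329·40) = 0.435 mg/L
Dose 3 (295 mg at t=16 h): 295·exp(−0.17329·32) = 1.152 mg/L
Dose 4 (450 mg at t=24 h): 450·exp(−0.17329·24) = 7.031 mg/L
Dose 5 (190 mg at t=32 h): 190·exp(−0.17329·16) = 11.875 mg/L
Dose 6 (310 mg at t=40 h): 310·exp(−0.17329·8) = 77.500 mg/L
C(48) = 0.120 + 0.435 + 1.152 + 7.031 + 11.875 + 77.500 = 98.113 mg/L

98.113 mg/L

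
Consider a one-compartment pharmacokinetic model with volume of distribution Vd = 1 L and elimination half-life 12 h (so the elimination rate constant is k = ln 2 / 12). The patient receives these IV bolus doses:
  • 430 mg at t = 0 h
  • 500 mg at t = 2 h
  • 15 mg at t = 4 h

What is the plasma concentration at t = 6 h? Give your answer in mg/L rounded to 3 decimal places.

k = ln 2 / 12 = 0.05776 per h
Dose 1 (430 mg at t=0 h): 430·exp(−0.05776·6) = 304.056 mg/L
Dose 2 (500 mg at t=2 h): 500·exp(−0.05776·4) = 396.850 mg/L
Dose 3 (15 mg at t=4 h): 15·exp(−0.05776·2) = 13.363 mg/L
C(6) = 304.056 + 396.850 + 13.363 = 714.270 mg/L

714.270 mg/L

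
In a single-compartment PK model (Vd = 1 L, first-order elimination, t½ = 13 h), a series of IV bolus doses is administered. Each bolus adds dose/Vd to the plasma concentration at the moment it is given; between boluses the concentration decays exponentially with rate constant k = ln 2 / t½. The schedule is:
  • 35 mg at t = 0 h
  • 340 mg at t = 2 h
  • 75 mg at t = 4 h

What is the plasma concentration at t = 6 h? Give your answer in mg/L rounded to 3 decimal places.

367.528 mg/L

k = ln 2 / 13 = 0.05332 per h
Dose 1 (35 mg at t=0 h): 35·exp(−0.05332·6) = 25.417 mg/L
Dose 2 (340 mg at t=2 h): 340·exp(−0.05332·4) = 274.697 mg/L
Dose 3 (75 mg at t=4 h): 75·exp(−0.05332·2) = 67.414 mg/L
C(6) = 25.417 + 274.697 + 67.414 = 367.528 mg/L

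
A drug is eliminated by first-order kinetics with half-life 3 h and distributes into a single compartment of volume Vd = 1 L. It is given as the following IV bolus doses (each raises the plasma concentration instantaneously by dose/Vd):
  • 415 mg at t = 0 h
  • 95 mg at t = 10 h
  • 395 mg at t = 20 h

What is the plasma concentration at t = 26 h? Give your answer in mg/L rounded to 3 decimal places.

102.128 mg/L

k = ln 2 / 3 = 0.23105 per h
Dose 1 (415 mg at t=0 h): 415·exp(−0.23105·26) = 1.021 mg/L
Dose 2 (95 mg at t=10 h): 95·exp(−0.23105·16) = 2.356 mg/L
Dose 3 (395 mg at t=20 h): 395·exp(−0.23105·6) = 98.750 mg/L
C(26) = 1.021 + 2.356 + 98.750 = 102.128 mg/L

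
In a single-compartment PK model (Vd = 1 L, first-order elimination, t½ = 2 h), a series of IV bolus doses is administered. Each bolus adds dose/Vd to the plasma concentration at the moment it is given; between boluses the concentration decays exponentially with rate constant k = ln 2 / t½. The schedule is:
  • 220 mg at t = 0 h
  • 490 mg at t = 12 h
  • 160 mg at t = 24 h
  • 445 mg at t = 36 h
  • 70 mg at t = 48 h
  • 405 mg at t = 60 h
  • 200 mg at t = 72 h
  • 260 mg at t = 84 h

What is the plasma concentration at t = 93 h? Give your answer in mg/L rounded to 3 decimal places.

11.633 mg/L

k = ln 2 / 2 = 0.34657 per h
Dose 1 (220 mg at t=0 h): 220·exp(−0.34657·93) = 0.000 mg/L
Dose 2 (490 mg at t=12 h): 490·exp(−0.34657·81) = 0.000 mg/L
Dose 3 (160 mg at t=24 h): 160·exp(−0.34657·69) = 0.000 mg/L
Dose 4 (445 mg at t=36 h): 445·exp(−0.34657·57) = 0.000 mg/L
Dose 5 (70 mg at t=48 h): 70·exp(−0.34657·45) = 0.000 mg/L
Dose 6 (405 mg at t=60 h): 405·exp(−0.34657·33) = 0.004 mg/L
Dose 7 (200 mg at t=72 h): 200·exp(−0.34657·21) = 0.138 mg/L
Dose 8 (260 mg at t=84 h): 260·exp(−0.34657·9) = 11.490 mg/L
C(93) = 0.000 + 0.000 + 0.000 + 0.000 + 0.000 + 0.004 + 0.138 + 11.490 = 11.633 mg/L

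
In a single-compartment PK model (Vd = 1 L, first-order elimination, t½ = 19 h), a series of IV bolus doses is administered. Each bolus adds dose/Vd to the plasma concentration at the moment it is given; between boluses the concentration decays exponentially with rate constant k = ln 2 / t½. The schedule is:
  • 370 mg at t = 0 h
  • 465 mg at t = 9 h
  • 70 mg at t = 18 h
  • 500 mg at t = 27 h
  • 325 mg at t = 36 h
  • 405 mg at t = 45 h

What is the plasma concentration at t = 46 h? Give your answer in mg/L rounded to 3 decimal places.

1081.007 mg/L

k = ln 2 / 19 = 0.03648 per h
Dose 1 (370 mg at t=0 h): 370·exp(−0.03648·46) = 69.086 mg/L
Dose 2 (465 mg at t=9 h): 465·exp(−0.03648·37) = 120.569 mg/L
Dose 3 (70 mg at t=18 h): 70·exp(−0.03648·28) = 25.204 mg/L
Dose 4 (500 mg at t=27 h): 500·exp(−0.03648·19) = 250.000 mg/L
Dose 5 (325 mg at t=36 h): 325·exp(−0.03648·10) = 225.656 mg/L
Dose 6 (405 mg at t=45 h): 405·exp(−0.03648·1) = 390.491 mg/L
C(46) = 69.086 + 120.569 + 25.204 + 250.000 + 225.656 + 390.491 = 1081.007 mg/L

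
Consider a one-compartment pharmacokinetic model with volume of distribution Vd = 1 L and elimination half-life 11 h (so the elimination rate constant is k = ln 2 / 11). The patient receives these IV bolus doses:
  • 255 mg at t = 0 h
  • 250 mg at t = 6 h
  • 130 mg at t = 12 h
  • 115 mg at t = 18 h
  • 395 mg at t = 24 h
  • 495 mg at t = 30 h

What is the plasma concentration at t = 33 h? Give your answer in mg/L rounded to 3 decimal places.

k = ln 2 / 11 = 0.06301 per h
Dose 1 (255 mg at t=0 h): 255·exp(−0.06301·33) = 31.875 mg/L
Dose 2 (250 mg at t=6 h): 250·exp(−0.06301·27) = 45.609 mg/L
Dose 3 (130 mg at t=12 h): 130·exp(−0.06301·21) = 34.614 mg/L
Dose 4 (115 mg at t=18 h): 115·exp(−0.06301·15) = 44.689 mg/L
Dose 5 (395 mg at t=24 h): 395·exp(−0.06301·9) = 224.027 mg/L
Dose 6 (495 mg at t=30 h): 495·exp(−0.06301·3) = 409.738 mg/L
C(33) = 31.875 + 45.609 + 34.614 + 44.689 + 224.027 + 409.738 = 790.551 mg/L

790.551 mg/L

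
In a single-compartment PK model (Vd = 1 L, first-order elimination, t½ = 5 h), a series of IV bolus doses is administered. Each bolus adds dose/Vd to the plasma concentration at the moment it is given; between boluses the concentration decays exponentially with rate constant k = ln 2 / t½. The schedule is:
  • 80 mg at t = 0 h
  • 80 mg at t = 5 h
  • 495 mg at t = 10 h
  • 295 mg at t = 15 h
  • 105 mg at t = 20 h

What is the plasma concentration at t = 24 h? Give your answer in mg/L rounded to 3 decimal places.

224.714 mg/L

k = ln 2 / 5 = 0.13863 per h
Dose 1 (80 mg at t=0 h): 80·exp(−0.13863·24) = 2.872 mg/L
Dose 2 (80 mg at t=5 h): 80·exp(−0.13863·19) = 5.743 mg/L
Dose 3 (495 mg at t=10 h): 495·exp(−0.13863·14) = 71.076 mg/L
Dose 4 (295 mg at t=15 h): 295·exp(−0.13863·9) = 84.717 mg/L
Dose 5 (105 mg at t=20 h): 105·exp(−0.13863·4) = 60.307 mg/L
C(24) = 2.872 + 5.743 + 71.076 + 84.717 + 60.307 = 224.714 mg/L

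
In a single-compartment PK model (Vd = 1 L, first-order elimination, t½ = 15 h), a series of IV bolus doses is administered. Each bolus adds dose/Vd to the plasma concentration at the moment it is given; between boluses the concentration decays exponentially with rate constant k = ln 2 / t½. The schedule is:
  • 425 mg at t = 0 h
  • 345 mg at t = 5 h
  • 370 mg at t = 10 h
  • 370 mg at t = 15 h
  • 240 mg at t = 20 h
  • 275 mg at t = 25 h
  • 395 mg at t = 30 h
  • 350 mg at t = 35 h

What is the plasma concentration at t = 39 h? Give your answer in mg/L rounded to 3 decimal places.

1156.010 mg/L

k = ln 2 / 15 = 0.04621 per h
Dose 1 (425 mg at t=0 h): 425·exp(−0.04621·39) = 70.099 mg/L
Dose 2 (345 mg at t=5 h): 345·exp(−0.04621·34) = 71.694 mg/L
Dose 3 (370 mg at t=10 h): 370·exp(−0.04621·29) = 96.875 mg/L
Dose 4 (370 mg at t=15 h): 370·exp(−0.04621·24) = 122.054 mg/L
Dose 5 (240 mg at t=20 h): 240·exp(−0.04621·19) = 99.749 mg/L
Dose 6 (275 mg at t=25 h): 275·exp(−0.04621·14) = 144.003 mg/L
Dose 7 (395 mg at t=30 h): 395·exp(−0.04621·9) = 260.603 mg/L
Dose 8 (350 mg at t=35 h): 350·exp(−0.04621·4) = 290.933 mg/L
C(39) = 70.099 + 71.694 + 96.875 + 122.054 + 99.749 + 144.003 + 260.603 + 290.933 = 1156.010 mg/L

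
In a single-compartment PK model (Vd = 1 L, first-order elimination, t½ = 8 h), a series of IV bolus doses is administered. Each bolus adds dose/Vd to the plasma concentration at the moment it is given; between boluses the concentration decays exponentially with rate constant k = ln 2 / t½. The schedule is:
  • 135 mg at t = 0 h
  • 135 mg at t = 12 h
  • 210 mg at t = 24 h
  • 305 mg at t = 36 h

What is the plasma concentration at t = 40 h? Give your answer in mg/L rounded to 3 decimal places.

284.319 mg/L

k = ln 2 / 8 = 0.08664 per h
Dose 1 (135 mg at t=0 h): 135·exp(−0.08664·40) = 4.219 mg/L
Dose 2 (135 mg at t=12 h): 135·exp(−0.08664·28) = 11.932 mg/L
Dose 3 (210 mg at t=24 h): 210·exp(−0.08664·16) = 52.500 mg/L
Dose 4 (305 mg at t=36 h): 305·exp(−0.08664·4) = 215.668 mg/L
C(40) = 4.219 + 11.932 + 52.500 + 215.668 = 284.319 mg/L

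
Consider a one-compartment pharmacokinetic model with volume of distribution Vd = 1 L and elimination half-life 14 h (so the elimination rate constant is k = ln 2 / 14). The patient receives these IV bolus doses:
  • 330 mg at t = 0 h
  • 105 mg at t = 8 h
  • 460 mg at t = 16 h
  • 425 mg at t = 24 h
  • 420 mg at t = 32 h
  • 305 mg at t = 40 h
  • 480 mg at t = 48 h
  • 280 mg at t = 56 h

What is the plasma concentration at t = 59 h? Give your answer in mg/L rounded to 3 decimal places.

k = ln 2 / 14 = 0.04951 per h
Dose 1 (330 mg at t=0 h): 330·exp(−0.04951·59) = 17.778 mg/L
Dose 2 (105 mg at t=8 h): 105·exp(−0.04951·51) = 8.406 mg/L
Dose 3 (460 mg at t=16 h): 460·exp(−0.04951·43) = 54.722 mg/L
Dose 4 (425 mg at t=24 h): 425·exp(−0.04951·35) = 75.130 mg/L
Dose 5 (420 mg at t=32 h): 420·exp(−0.04951·27) = 110.329 mg/L
Dose 6 (305 mg at t=40 h): 305·exp(−0.04951·19) = 119.058 mg/L
Dose 7 (480 mg at t=48 h): 480·exp(−0.04951·11) = 278.431 mg/L
Dose 8 (280 mg at t=56 h): 280·exp(−0.04951·3) = 241.352 mg/L
C(59) = 17.778 + 8.406 + 54.722 + 75.130 + 110.329 + 119.058 + 278.431 + 241.352 = 905.208 mg/L

905.208 mg/L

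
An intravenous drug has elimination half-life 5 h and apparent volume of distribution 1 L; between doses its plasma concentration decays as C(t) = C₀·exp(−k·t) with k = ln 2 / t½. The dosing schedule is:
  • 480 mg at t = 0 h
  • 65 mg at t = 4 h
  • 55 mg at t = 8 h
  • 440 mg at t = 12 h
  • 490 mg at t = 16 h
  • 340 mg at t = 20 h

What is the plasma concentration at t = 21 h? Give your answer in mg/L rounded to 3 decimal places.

k = ln 2 / 5 = 0.13863 per h
Dose 1 (480 mg at t=0 h): 480·exp(−0.13863·21) = 26.117 mg/L
Dose 2 (65 mg at t=4 h): 65·exp(−0.13863·17) = 6.158 mg/L
Dose 3 (55 mg at t=8 h): 55·exp(−0.13863·13) = 9.072 mg/L
Dose 4 (440 mg at t=12 h): 440·exp(−0.13863·9) = 126.357 mg/L
Dose 5 (490 mg at t=16 h): 490·exp(−0.13863·5) = 245.000 mg/L
Dose 6 (340 mg at t=20 h): 340·exp(−0.13863·1) = 295.987 mg/L
C(21) = 26.117 + 6.158 + 9.072 + 126.357 + 245.000 + 295.987 = 708.690 mg/L

708.690 mg/L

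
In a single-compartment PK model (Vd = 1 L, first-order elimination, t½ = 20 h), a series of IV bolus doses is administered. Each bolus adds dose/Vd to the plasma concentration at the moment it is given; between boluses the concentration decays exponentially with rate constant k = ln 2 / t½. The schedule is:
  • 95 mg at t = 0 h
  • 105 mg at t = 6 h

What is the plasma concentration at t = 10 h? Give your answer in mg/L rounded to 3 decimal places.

k = ln 2 / 20 = 0.03466 per h
Dose 1 (95 mg at t=0 h): 95·exp(−0.03466·10) = 67.175 mg/L
Dose 2 (105 mg at t=6 h): 105·exp(−0.03466·4) = 91.408 mg/L
C(10) = 67.175 + 91.408 = 158.583 mg/L

158.583 mg/L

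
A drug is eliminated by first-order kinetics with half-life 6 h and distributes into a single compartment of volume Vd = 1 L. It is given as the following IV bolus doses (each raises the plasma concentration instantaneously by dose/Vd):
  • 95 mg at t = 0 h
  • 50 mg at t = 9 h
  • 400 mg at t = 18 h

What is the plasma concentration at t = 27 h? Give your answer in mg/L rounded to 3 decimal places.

151.870 mg/L

k = ln 2 / 6 = 0.11552 per h
Dose 1 (95 mg at t=0 h): 95·exp(−0.11552·27) = 4.198 mg/L
Dose 2 (50 mg at t=9 h): 50·exp(−0.11552·18) = 6.250 mg/L
Dose 3 (400 mg at t=18 h): 400·exp(−0.11552·9) = 141.421 mg/L
C(27) = 4.198 + 6.250 + 141.421 = 151.870 mg/L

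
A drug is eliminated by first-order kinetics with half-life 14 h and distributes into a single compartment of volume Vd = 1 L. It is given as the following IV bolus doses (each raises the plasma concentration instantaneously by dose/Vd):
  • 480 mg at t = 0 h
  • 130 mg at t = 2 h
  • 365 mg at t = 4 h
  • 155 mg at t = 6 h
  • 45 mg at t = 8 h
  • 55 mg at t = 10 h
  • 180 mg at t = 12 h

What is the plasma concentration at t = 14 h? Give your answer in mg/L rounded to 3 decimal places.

k = ln 2 / 14 = 0.04951 per h
Dose 1 (480 mg at t=0 h): 480·exp(−0.04951·14) = 240.000 mg/L
Dose 2 (130 mg at t=2 h): 130·exp(−0.04951·12) = 71.766 mg/L
Dose 3 (365 mg at t=4 h): 365·exp(−0.04951·10) = 222.470 mg/L
Dose 4 (155 mg at t=6 h): 155·exp(−0.04951·8) = 104.307 mg/L
Dose 5 (45 mg at t=8 h): 45·exp(−0.04951·6) = 33.435 mg/L
Dose 6 (55 mg at t=10 h): 55·exp(−0.04951·4) = 45.118 mg/L
Dose 7 (180 mg at t=12 h): 180·exp(−0.04951·2) = 163.030 mg/L
C(14) = 240.000 + 71.766 + 222.470 + 104.307 + 33.435 + 45.118 + 163.030 = 880.127 mg/L

880.127 mg/L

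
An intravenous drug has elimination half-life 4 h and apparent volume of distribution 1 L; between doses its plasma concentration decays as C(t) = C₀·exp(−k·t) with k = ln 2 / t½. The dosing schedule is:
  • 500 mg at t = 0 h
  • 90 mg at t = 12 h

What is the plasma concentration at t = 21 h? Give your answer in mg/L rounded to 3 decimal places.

k = ln 2 / 4 = 0.17329 per h
Dose 1 (500 mg at t=0 h): 500·exp(−0.17329·21) = 13.139 mg/L
Dose 2 (90 mg at t=12 h): 90·exp(−0.17329·9) = 18.920 mg/L
C(21) = 13.139 + 18.920 = 32.059 mg/L

32.059 mg/L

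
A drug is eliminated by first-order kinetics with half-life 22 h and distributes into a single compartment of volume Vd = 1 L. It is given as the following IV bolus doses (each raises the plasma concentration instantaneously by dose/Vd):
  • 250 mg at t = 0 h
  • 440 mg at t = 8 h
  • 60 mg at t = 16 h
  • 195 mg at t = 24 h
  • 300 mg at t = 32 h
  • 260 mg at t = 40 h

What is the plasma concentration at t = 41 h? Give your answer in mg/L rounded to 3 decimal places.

843.554 mg/L

k = ln 2 / 22 = 0.03151 per h
Dose 1 (250 mg at t=0 h): 250·exp(−0.03151·41) = 68.696 mg/L
Dose 2 (440 mg at t=8 h): 440·exp(−0.03151·33) = 155.563 mg/L
Dose 3 (60 mg at t=16 h): 60·exp(−0.03151·25) = 27.294 mg/L
Dose 4 (195 mg at t=24 h): 195·exp(−0.03151·17) = 114.135 mg/L
Dose 5 (300 mg at t=32 h): 300·exp(−0.03151·9) = 225.929 mg/L
Dose 6 (260 mg at t=40 h): 260·exp(−0.03151·1) = 251.936 mg/L
C(41) = 68.696 + 155.563 + 27.294 + 114.135 + 225.929 + 251.936 = 843.554 mg/L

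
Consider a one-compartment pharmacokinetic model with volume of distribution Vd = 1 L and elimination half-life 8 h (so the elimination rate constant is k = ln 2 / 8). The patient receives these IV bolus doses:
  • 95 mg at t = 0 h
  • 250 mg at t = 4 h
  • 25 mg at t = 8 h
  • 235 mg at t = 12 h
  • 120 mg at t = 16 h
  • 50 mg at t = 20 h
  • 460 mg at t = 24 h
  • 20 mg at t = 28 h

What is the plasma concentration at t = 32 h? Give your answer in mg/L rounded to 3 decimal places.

364.522 mg/L

k = ln 2 / 8 = 0.08664 per h
Dose 1 (95 mg at t=0 h): 95·exp(−0.08664·32) = 5.938 mg/L
Dose 2 (250 mg at t=4 h): 250·exp(−0.08664·28) = 22.097 mg/L
Dose 3 (25 mg at t=8 h): 25·exp(−0.08664·24) = 3.125 mg/L
Dose 4 (235 mg at t=12 h): 235·exp(−0.08664·20) = 41.543 mg/L
Dose 5 (120 mg at t=16 h): 120·exp(−0.08664·16) = 30.000 mg/L
Dose 6 (50 mg at t=20 h): 50·exp(−0.08664·12) = 17.678 mg/L
Dose 7 (460 mg at t=24 h): 460·exp(−0.08664·8) = 230.000 mg/L
Dose 8 (20 mg at t=28 h): 20·exp(−0.08664·4) = 14.142 mg/L
C(32) = 5.938 + 22.097 + 3.125 + 41.543 + 30.000 + 17.678 + 230.000 + 14.142 = 364.522 mg/L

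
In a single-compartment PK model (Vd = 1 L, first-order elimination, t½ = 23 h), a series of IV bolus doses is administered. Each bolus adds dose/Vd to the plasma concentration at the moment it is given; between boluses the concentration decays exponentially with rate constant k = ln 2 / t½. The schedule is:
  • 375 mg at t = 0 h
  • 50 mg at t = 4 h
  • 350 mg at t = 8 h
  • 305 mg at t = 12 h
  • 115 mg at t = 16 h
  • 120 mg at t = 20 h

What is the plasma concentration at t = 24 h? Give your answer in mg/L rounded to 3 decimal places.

k = ln 2 / 23 = 0.03014 per h
Dose 1 (375 mg at t=0 h): 375·exp(−0.03014·24) = 181.934 mg/L
Dose 2 (50 mg at t=4 h): 50·exp(−0.03014·20) = 27.366 mg/L
Dose 3 (350 mg at t=8 h): 350·exp(−0.03014·16) = 216.101 mg/L
Dose 4 (305 mg at t=12 h): 305·exp(−0.03014·12) = 212.442 mg/L
Dose 5 (115 mg at t=16 h): 115·exp(−0.03014·8) = 90.363 mg/L
Dose 6 (120 mg at t=20 h): 120·exp(−0.03014·4) = 106.372 mg/L
C(24) = 181.934 + 27.366 + 216.101 + 212.442 + 90.363 + 106.372 = 834.577 mg/L

834.577 mg/L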